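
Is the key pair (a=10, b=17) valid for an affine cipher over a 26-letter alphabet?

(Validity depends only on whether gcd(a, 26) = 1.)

Step 1: Compute gcd(10, 26).
Step 2: gcd(10, 26) = 2.
Since gcd = 2 != 1, 10 shares a common factor with 26, so it cannot be used.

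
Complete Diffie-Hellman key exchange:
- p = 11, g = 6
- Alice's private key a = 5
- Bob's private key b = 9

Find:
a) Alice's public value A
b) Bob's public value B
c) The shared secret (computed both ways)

Step 1: A = g^a mod p = 6^5 mod 11 = 10.
Step 2: B = g^b mod p = 6^9 mod 11 = 2.
Step 3: Alice computes s = B^a mod p = 2^5 mod 11 = 10.
Step 4: Bob computes s = A^b mod p = 10^9 mod 11 = 10.
Both sides agree: shared secret = 10.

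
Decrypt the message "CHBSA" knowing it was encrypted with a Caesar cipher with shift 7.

Step 1: Reverse the shift by subtracting 7 from each letter position.
  C (position 2) -> position (2-7) mod 26 = 21 -> V
  H (position 7) -> position (7-7) mod 26 = 0 -> A
  B (position 1) -> position (1-7) mod 26 = 20 -> U
  S (position 18) -> position (18-7) mod 26 = 11 -> L
  A (position 0) -> position (0-7) mod 26 = 19 -> T
Decrypted message: VAULT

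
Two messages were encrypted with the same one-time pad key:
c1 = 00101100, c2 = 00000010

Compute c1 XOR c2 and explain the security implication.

Step 1: c1 XOR c2 = (m1 XOR k) XOR (m2 XOR k).
Step 2: By XOR associativity/commutativity: = m1 XOR m2 XOR k XOR k = m1 XOR m2.
Step 3: 00101100 XOR 00000010 = 00101110 = 46.
Step 4: The key cancels out! An attacker learns m1 XOR m2 = 46, revealing the relationship between plaintexts.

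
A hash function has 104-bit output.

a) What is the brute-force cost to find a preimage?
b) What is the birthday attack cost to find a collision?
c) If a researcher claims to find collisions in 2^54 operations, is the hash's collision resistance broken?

Step 1: Preimage resistance requires brute-force of 2^104 operations.
Step 2: Collision resistance (birthday bound) = 2^(104/2) = 2^52.
Step 3: The claimed attack costs 2^54 operations.
Step 4: Since 2^54 >= 2^52, the claimed attack is no faster than the generic birthday attack, so this does not break collision resistance.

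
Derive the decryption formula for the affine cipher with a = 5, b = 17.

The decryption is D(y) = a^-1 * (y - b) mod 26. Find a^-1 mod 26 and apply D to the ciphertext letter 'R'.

Step 1: Find a^-1, the modular inverse of 5 mod 26.
Step 2: We need 5 * a^-1 = 1 (mod 26).
Step 3: 5 * 21 = 105 = 4 * 26 + 1, so a^-1 = 21.
Step 4: D(y) = 21(y - 17) mod 26.
Step 5: Apply to 'R' (y = 17): D(17) = 21 * (17 - 17) mod 26 = 21 * 0 mod 26 = 0 -> 'A'.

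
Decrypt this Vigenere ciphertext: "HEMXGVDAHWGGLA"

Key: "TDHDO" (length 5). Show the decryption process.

Step 1: Key 'TDHDO' has length 5. Extended key: TDHDOTDHDOTDHD
Step 2: Decrypt each position:
  H(7) - T(19) = 14 = O
  E(4) - D(3) = 1 = B
  M(12) - H(7) = 5 = F
  X(23) - D(3) = 20 = U
  G(6) - O(14) = 18 = S
  V(21) - T(19) = 2 = C
  D(3) - D(3) = 0 = A
  A(0) - H(7) = 19 = T
  H(7) - D(3) = 4 = E
  W(22) - O(14) = 8 = I
  G(6) - T(19) = 13 = N
  G(6) - D(3) = 3 = D
  L(11) - H(7) = 4 = E
  A(0) - D(3) = 23 = X
Plaintext: OBFUSCATEINDEX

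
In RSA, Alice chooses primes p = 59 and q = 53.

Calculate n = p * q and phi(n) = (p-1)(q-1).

Step 1: n = p * q = 59 * 53 = 3127.
Step 2: phi(n) = (p-1)(q-1) = 58 * 52 = 3016.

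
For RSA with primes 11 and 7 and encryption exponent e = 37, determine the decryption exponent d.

Step 1: n = 11 * 7 = 77.
Step 2: phi(n) = 10 * 6 = 60.
Step 3: Find d such that 37 * d = 1 (mod 60).
Step 4: d = 37^(-1) mod 60 = 13.
Verification: 37 * 13 = 481 = 8 * 60 + 1.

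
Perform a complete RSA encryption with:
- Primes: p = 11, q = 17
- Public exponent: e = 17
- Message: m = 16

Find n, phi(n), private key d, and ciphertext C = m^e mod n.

Step 1: n = 11 * 17 = 187.
Step 2: phi(n) = (11-1)(17-1) = 10 * 16 = 160.
Step 3: Find d = 17^(-1) mod 160 = 113.
  Verify: 17 * 113 = 1921 = 1 (mod 160).
Step 4: C = 16^17 mod 187 = 135.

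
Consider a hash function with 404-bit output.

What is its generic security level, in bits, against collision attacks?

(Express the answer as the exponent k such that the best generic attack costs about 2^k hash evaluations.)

Step 1: The hash has a 404-bit output.
Step 2: Collision resistance means it should be infeasible to find any x != y with h(x) = h(y).
By the birthday bound, a generic collision search succeeds after about sqrt(2^404) = 2^(404/2) = 2^202 evaluations.
Step 3: Security level = 202 bits.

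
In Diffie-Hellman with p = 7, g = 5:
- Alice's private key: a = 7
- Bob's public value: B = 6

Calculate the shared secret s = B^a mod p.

Step 1: s = B^a mod p = 6^7 mod 7.
  6^1 mod 7 = 6
  6^2 mod 7 = (6 * 6) mod 7 = 1
  6^3 mod 7 = (1 * 6) mod 7 = 6
  6^4 mod 7 = (6 * 6) mod 7 = 1
  6^5 mod 7 = (1 * 6) mod 7 = 6
  6^6 mod 7 = (6 * 6) mod 7 = 1
  6^7 mod 7 = (1 * 6) mod 7 = 6
Result: shared secret = 6.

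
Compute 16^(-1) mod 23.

Step 1: We need x such that 16 * x = 1 (mod 23).
Step 2: Using the extended Euclidean algorithm or trial:
  16 * 13 = 208 = 9 * 23 + 1.
Step 3: Since 208 mod 23 = 1, the inverse is x = 13.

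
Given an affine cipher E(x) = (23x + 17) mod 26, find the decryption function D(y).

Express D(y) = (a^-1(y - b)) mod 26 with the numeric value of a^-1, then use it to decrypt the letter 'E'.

Step 1: Find a^-1, the modular inverse of 23 mod 26.
Step 2: We need 23 * a^-1 = 1 (mod 26).
Step 3: 23 * 17 = 391 = 15 * 26 + 1, so a^-1 = 17.
Step 4: D(y) = 17(y - 17) mod 26.
Step 5: Apply to 'E' (y = 4): D(4) = 17 * (4 - 17) mod 26 = 17 * -13 mod 26 = 13 -> 'N'.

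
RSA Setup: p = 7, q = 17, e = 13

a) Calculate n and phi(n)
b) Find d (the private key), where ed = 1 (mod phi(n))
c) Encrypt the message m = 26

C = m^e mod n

Step 1: n = 7 * 17 = 119.
Step 2: phi(n) = (7-1)(17-1) = 6 * 16 = 96.
Step 3: Find d = 13^(-1) mod 96 = 37.
  Verify: 13 * 37 = 481 = 1 (mod 96).
Step 4: C = 26^13 mod 119 = 110.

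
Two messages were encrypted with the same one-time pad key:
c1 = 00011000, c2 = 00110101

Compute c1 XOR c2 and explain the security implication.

Step 1: c1 XOR c2 = (m1 XOR k) XOR (m2 XOR k).
Step 2: By XOR associativity/commutativity: = m1 XOR m2 XOR k XOR k = m1 XOR m2.
Step 3: 00011000 XOR 00110101 = 00101101 = 45.
Step 4: The key cancels out! An attacker learns m1 XOR m2 = 45, revealing the relationship between plaintexts.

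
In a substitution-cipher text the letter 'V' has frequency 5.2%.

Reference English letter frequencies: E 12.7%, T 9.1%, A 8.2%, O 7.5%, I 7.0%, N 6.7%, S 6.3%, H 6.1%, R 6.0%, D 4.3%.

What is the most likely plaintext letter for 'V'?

Step 1: The observed frequency is 5.2%.
Step 2: Compare with English frequencies:
  E: 12.7% (difference: 7.5%)
  T: 9.1% (difference: 3.9%)
  A: 8.2% (difference: 3.0%)
  O: 7.5% (difference: 2.3%)
  I: 7.0% (difference: 1.8%)
  N: 6.7% (difference: 1.5%)
  S: 6.3% (difference: 1.1%)
  H: 6.1% (difference: 0.9%)
  R: 6.0% (difference: 0.8%) <-- closest
  D: 4.3% (difference: 0.9%)
Step 3: 'V' most likely represents 'R' (frequency 6.0%).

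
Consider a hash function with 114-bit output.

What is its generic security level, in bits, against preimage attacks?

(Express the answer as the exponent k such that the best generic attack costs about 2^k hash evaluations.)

Step 1: The hash has a 114-bit output.
Step 2: Preimage resistance means: given a digest h(x), it should be infeasible to find any input that hashes to it.
With a 114-bit output there are 2^114 possible digests, so a generic brute-force preimage search costs about 2^114 evaluations.
Step 3: Security level = 114 bits.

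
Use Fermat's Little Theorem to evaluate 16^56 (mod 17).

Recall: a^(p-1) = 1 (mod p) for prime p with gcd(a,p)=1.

Step 1: Since 17 is prime, by Fermat's Little Theorem: 16^16 = 1 (mod 17).
Step 2: Reduce exponent: 56 mod 16 = 8.
Step 3: So 16^56 = 16^8 (mod 17).
Step 4: 16^8 mod 17 = 1.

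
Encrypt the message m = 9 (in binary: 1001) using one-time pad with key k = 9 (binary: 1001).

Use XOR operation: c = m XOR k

Step 1: Write out the XOR operation bit by bit:
  Message: 1001
  Key:     1001
  XOR:     0000
Step 2: Convert to decimal: 0000 = 0.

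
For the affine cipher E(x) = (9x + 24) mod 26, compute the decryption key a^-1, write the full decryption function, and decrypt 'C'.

Step 1: Find a^-1, the modular inverse of 9 mod 26.
Step 2: We need 9 * a^-1 = 1 (mod 26).
Step 3: 9 * 3 = 27 = 1 * 26 + 1, so a^-1 = 3.
Step 4: D(y) = 3(y - 24) mod 26.
Step 5: Apply to 'C' (y = 2): D(2) = 3 * (2 - 24) mod 26 = 3 * -22 mod 26 = 12 -> 'M'.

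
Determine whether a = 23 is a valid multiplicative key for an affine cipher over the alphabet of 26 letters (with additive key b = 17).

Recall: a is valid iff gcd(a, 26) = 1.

Step 1: Compute gcd(23, 26).
Step 2: gcd(23, 26) = 1.
Since gcd = 1, 23 is coprime with 26, so it is a valid key.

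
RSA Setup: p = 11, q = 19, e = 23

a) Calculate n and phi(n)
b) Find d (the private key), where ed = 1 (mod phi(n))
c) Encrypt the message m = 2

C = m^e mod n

Step 1: n = 11 * 19 = 209.
Step 2: phi(n) = (11-1)(19-1) = 10 * 18 = 180.
Step 3: Find d = 23^(-1) mod 180 = 47.
  Verify: 23 * 47 = 1081 = 1 (mod 180).
Step 4: C = 2^23 mod 209 = 184.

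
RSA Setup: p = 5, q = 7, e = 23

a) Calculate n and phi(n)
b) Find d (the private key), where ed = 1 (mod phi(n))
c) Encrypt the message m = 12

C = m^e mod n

Step 1: n = 5 * 7 = 35.
Step 2: phi(n) = (5-1)(7-1) = 4 * 6 = 24.
Step 3: Find d = 23^(-1) mod 24 = 23.
  Verify: 23 * 23 = 529 = 1 (mod 24).
Step 4: C = 12^23 mod 35 = 3.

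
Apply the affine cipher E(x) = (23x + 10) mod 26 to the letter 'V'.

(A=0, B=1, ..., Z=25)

Step 1: Convert 'V' to number: x = 21.
Step 2: E(21) = (23 * 21 + 10) mod 26 = 493 mod 26 = 25.
Step 3: Convert 25 back to letter: Z.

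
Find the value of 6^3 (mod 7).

Step 1: Compute 6^3 mod 7 step by step, reducing modulo 7 at each step.
  6^1 mod 7 = 6
  6^2 mod 7 = (6 * 6) mod 7 = 1
  6^3 mod 7 = (1 * 6) mod 7 = 6
Step 2: Result = 6.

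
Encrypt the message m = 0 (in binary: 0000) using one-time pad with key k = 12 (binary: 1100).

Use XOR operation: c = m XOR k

Step 1: Write out the XOR operation bit by bit:
  Message: 0000
  Key:     1100
  XOR:     1100
Step 2: Convert to decimal: 1100 = 12.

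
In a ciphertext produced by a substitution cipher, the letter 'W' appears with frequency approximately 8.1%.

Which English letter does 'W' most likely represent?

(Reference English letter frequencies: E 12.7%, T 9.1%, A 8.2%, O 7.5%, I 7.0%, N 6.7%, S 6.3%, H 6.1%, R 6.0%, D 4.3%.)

Step 1: The observed frequency is 8.1%.
Step 2: Compare with English frequencies:
  E: 12.7% (difference: 4.6%)
  T: 9.1% (difference: 1.0%)
  A: 8.2% (difference: 0.1%) <-- closest
  O: 7.5% (difference: 0.6%)
  I: 7.0% (difference: 1.1%)
  N: 6.7% (difference: 1.4%)
  S: 6.3% (difference: 1.8%)
  H: 6.1% (difference: 2.0%)
  R: 6.0% (difference: 2.1%)
  D: 4.3% (difference: 3.8%)
Step 3: 'W' most likely represents 'A' (frequency 8.2%).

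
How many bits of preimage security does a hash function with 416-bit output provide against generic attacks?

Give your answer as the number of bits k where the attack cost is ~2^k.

Step 1: The hash has a 416-bit output.
Step 2: Preimage resistance means: given a digest h(x), it should be infeasible to find any input that hashes to it.
With a 416-bit output there are 2^416 possible digests, so a generic brute-force preimage search costs about 2^416 evaluations.
Step 3: Security level = 416 bits.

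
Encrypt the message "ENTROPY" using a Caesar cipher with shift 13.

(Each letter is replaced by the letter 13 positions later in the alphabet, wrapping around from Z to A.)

Step 1: For each letter, shift forward by 13 positions (mod 26).
  E (position 4) -> position (4+13) mod 26 = 17 -> R
  N (position 13) -> position (13+13) mod 26 = 0 -> A
  T (position 19) -> position (19+13) mod 26 = 6 -> G
  R (position 17) -> position (17+13) mod 26 = 4 -> E
  O (position 14) -> position (14+13) mod 26 = 1 -> B
  P (position 15) -> position (15+13) mod 26 = 2 -> C
  Y (position 24) -> position (24+13) mod 26 = 11 -> L
Result: RAGEBCL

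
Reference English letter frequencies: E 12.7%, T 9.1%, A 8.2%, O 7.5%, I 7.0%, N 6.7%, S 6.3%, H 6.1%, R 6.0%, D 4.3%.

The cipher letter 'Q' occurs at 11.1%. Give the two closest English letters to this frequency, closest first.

Step 1: Observed frequency of 'Q' is 11.1%.
Step 2: Compute distances to each reference frequency and sort:
  E (12.7%): difference = 1.6% <-- BEST
  T (9.1%): difference = 2.0% <-- RUNNER-UP
  A (8.2%): difference = 2.9%
  O (7.5%): difference = 3.6%
  I (7.0%): difference = 4.1%
Step 3: Most likely is 'E' (12.7%, diff 1.6%); second most likely is 'T' (9.1%, diff 2.0%).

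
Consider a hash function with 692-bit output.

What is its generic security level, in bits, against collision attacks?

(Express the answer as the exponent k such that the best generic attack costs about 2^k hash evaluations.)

Step 1: The hash has a 692-bit output.
Step 2: Collision resistance means it should be infeasible to find any x != y with h(x) = h(y).
By the birthday bound, a generic collision search succeeds after about sqrt(2^692) = 2^(692/2) = 2^346 evaluations.
Step 3: Security level = 346 bits.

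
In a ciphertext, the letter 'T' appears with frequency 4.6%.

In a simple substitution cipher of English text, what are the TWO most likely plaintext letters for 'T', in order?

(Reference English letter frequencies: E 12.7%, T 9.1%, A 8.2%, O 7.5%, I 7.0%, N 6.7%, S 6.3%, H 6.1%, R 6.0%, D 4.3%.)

Step 1: Observed frequency of 'T' is 4.6%.
Step 2: Compute distances to each reference frequency and sort:
  D (4.3%): difference = 0.3% <-- BEST
  R (6.0%): difference = 1.4% <-- RUNNER-UP
  H (6.1%): difference = 1.5%
  S (6.3%): difference = 1.7%
  N (6.7%): difference = 2.1%
Step 3: Most likely is 'D' (4.3%, diff 0.3%); second most likely is 'R' (6.0%, diff 1.4%).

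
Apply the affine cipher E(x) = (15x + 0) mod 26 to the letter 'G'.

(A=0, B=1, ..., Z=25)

Step 1: Convert 'G' to number: x = 6.
Step 2: E(6) = (15 * 6 + 0) mod 26 = 90 mod 26 = 12.
Step 3: Convert 12 back to letter: M.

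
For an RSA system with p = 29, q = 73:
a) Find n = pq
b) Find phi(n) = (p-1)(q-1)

Step 1: n = p * q = 29 * 73 = 2117.
Step 2: phi(n) = (p-1)(q-1) = 28 * 72 = 2016.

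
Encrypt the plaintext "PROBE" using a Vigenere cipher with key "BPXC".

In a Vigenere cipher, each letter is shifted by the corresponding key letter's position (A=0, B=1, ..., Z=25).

Step 1: Repeat key to match plaintext length:
  Plaintext: PROBE
  Key:       BPXCB
Step 2: Encrypt each letter:
  P(15) + B(1) = (15+1) mod 26 = 16 = Q
  R(17) + P(15) = (17+15) mod 26 = 6 = G
  O(14) + X(23) = (14+23) mod 26 = 11 = L
  B(1) + C(2) = (1+2) mod 26 = 3 = D
  E(4) + B(1) = (4+1) mod 26 = 5 = F
Ciphertext: QGLDF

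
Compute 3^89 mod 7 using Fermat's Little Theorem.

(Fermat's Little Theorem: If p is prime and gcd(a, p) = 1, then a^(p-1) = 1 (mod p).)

Step 1: Since 7 is prime, by Fermat's Little Theorem: 3^6 = 1 (mod 7).
Step 2: Reduce exponent: 89 mod 6 = 5.
Step 3: So 3^89 = 3^5 (mod 7).
Step 4: 3^5 mod 7 = 5.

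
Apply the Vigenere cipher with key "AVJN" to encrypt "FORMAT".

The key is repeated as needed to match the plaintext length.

Step 1: Repeat key to match plaintext length:
  Plaintext: FORMAT
  Key:       AVJNAV
Step 2: Encrypt each letter:
  F(5) + A(0) = (5+0) mod 26 = 5 = F
  O(14) + V(21) = (14+21) mod 26 = 9 = J
  R(17) + J(9) = (17+9) mod 26 = 0 = A
  M(12) + N(13) = (12+13) mod 26 = 25 = Z
  A(0) + A(0) = (0+0) mod 26 = 0 = A
  T(19) + V(21) = (19+21) mod 26 = 14 = O
Ciphertext: FJAZAO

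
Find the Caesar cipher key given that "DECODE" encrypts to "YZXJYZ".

Step 1: Compare first letters: D (position 3) -> Y (position 24).
Step 2: Shift = (24 - 3) mod 26 = 21.
The shift value is 21.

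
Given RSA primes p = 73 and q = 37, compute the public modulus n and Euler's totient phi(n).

Step 1: n = p * q = 73 * 37 = 2701.
Step 2: phi(n) = (p-1)(q-1) = 72 * 36 = 2592.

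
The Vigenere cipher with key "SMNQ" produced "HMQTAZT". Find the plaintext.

Step 1: Extend key: SMNQSMN
Step 2: Decrypt each letter (c - k) mod 26:
  H(7) - S(18) = (7-18) mod 26 = 15 = P
  M(12) - M(12) = (12-12) mod 26 = 0 = A
  Q(16) - N(13) = (16-13) mod 26 = 3 = D
  T(19) - Q(16) = (19-16) mod 26 = 3 = D
  A(0) - S(18) = (0-18) mod 26 = 8 = I
  Z(25) - M(12) = (25-12) mod 26 = 13 = N
  T(19) - N(13) = (19-13) mod 26 = 6 = G
Plaintext: PADDING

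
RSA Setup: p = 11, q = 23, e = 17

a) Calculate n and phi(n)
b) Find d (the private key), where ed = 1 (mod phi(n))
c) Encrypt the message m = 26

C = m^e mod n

Step 1: n = 11 * 23 = 253.
Step 2: phi(n) = (11-1)(23-1) = 10 * 22 = 220.
Step 3: Find d = 17^(-1) mod 220 = 13.
  Verify: 17 * 13 = 221 = 1 (mod 220).
Step 4: C = 26^17 mod 253 = 16.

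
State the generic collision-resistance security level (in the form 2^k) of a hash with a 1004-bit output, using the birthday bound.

Step 1: The birthday paradox gives collision probability ~50% after sqrt(2^n) = 2^(n/2) hashes.
Step 2: For 1004-bit output: 2^(1004/2) = 2^502.
Step 3: Approximately 2^502 hash computations needed.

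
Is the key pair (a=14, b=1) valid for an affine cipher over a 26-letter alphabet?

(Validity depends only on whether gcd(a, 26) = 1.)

Step 1: Compute gcd(14, 26).
Step 2: gcd(14, 26) = 2.
Since gcd = 2 != 1, 14 shares a common factor with 26, so it cannot be used.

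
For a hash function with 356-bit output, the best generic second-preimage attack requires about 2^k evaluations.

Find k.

Step 1: The hash has a 356-bit output.
Step 2: Second-preimage resistance means: given a specific input x, it should be infeasible to find a different y with h(y) = h(x).
With a 356-bit output, a generic search for a second preimage costs about 2^356 evaluations (each trial matches the fixed target with probability 2^-356).
Step 3: Security level = 356 bits.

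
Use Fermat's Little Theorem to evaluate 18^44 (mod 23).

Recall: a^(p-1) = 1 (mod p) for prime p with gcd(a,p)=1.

Step 1: Since 23 is prime, by Fermat's Little Theorem: 18^22 = 1 (mod 23).
Step 2: Reduce exponent: 44 mod 22 = 0.
Step 3: So 18^44 = 18^0 (mod 23).
Step 4: 18^0 mod 23 = 1.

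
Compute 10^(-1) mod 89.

Step 1: We need x such that 10 * x = 1 (mod 89).
Step 2: Using the extended Euclidean algorithm or trial:
  10 * 9 = 90 = 1 * 89 + 1.
Step 3: Since 90 mod 89 = 1, the inverse is x = 9.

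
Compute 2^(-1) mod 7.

Step 1: We need x such that 2 * x = 1 (mod 7).
Step 2: Using the extended Euclidean algorithm or trial:
  2 * 4 = 8 = 1 * 7 + 1.
Step 3: Since 8 mod 7 = 1, the inverse is x = 4.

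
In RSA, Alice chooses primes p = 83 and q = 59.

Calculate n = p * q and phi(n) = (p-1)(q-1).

Step 1: n = p * q = 83 * 59 = 4897.
Step 2: phi(n) = (p-1)(q-1) = 82 * 58 = 4756.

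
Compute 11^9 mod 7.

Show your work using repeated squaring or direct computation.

Step 1: Compute 11^9 mod 7 step by step, reducing modulo 7 at each step.
  11^1 mod 7 = 4
  11^2 mod 7 = (4 * 11) mod 7 = 2
  11^3 mod 7 = (2 * 11) mod 7 = 1
  11^4 mod 7 = (1 * 11) mod 7 = 4
  11^5 mod 7 = (4 * 11) mod 7 = 2
  11^6 mod 7 = (2 * 11) mod 7 = 1
  11^7 mod 7 = (1 * 11) mod 7 = 4
  11^8 mod 7 = (4 * 11) mod 7 = 2
  11^9 mod 7 = (2 * 11) mod 7 = 1
Step 2: Result = 1.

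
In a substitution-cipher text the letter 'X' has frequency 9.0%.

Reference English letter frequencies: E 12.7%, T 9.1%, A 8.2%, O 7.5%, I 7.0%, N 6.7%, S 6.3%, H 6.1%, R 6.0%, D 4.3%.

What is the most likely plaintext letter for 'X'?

Step 1: The observed frequency is 9.0%.
Step 2: Compare with English frequencies:
  E: 12.7% (difference: 3.7%)
  T: 9.1% (difference: 0.1%) <-- closest
  A: 8.2% (difference: 0.8%)
  O: 7.5% (difference: 1.5%)
  I: 7.0% (difference: 2.0%)
  N: 6.7% (difference: 2.3%)
  S: 6.3% (difference: 2.7%)
  H: 6.1% (difference: 2.9%)
  R: 6.0% (difference: 3.0%)
  D: 4.3% (difference: 4.7%)
Step 3: 'X' most likely represents 'T' (frequency 9.1%).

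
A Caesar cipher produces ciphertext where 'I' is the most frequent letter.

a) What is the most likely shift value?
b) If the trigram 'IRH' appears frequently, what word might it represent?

Step 1: In English, 'E' is the most frequent letter (12.7%).
Step 2: The most frequent ciphertext letter is 'I' (position 8).
Step 3: Shift = (8 - 4) mod 26 = 4.
Step 4: Decrypt 'IRH' by shifting back 4:
  I -> E
  R -> N
  H -> D
Step 5: 'IRH' decrypts to 'END'.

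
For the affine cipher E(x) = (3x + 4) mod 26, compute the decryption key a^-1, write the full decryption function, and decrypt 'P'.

Step 1: Find a^-1, the modular inverse of 3 mod 26.
Step 2: We need 3 * a^-1 = 1 (mod 26).
Step 3: 3 * 9 = 27 = 1 * 26 + 1, so a^-1 = 9.
Step 4: D(y) = 9(y - 4) mod 26.
Step 5: Apply to 'P' (y = 15): D(15) = 9 * (15 - 4) mod 26 = 9 * 11 mod 26 = 21 -> 'V'.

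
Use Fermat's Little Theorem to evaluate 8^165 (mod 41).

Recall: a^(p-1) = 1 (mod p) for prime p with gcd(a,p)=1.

Step 1: Since 41 is prime, by Fermat's Little Theorem: 8^40 = 1 (mod 41).
Step 2: Reduce exponent: 165 mod 40 = 5.
Step 3: So 8^165 = 8^5 (mod 41).
Step 4: 8^5 mod 41 = 9.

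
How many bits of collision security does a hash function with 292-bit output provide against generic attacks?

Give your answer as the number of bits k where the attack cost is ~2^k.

Step 1: The hash has a 292-bit output.
Step 2: Collision resistance means it should be infeasible to find any x != y with h(x) = h(y).
By the birthday bound, a generic collision search succeeds after about sqrt(2^292) = 2^(292/2) = 2^146 evaluations.
Step 3: Security level = 146 bits.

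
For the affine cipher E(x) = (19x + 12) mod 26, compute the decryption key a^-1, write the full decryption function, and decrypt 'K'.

Step 1: Find a^-1, the modular inverse of 19 mod 26.
Step 2: We need 19 * a^-1 = 1 (mod 26).
Step 3: 19 * 11 = 209 = 8 * 26 + 1, so a^-1 = 11.
Step 4: D(y) = 11(y - 12) mod 26.
Step 5: Apply to 'K' (y = 10): D(10) = 11 * (10 - 12) mod 26 = 11 * -2 mod 26 = 4 -> 'E'.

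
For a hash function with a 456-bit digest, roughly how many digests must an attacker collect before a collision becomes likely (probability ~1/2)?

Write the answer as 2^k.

Step 1: The birthday paradox gives collision probability ~50% after sqrt(2^n) = 2^(n/2) hashes.
Step 2: For 456-bit output: 2^(456/2) = 2^228.
Step 3: Approximately 2^228 hash computations needed.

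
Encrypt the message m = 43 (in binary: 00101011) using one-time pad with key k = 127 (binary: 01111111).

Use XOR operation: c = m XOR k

Step 1: Write out the XOR operation bit by bit:
  Message: 00101011
  Key:     01111111
  XOR:     01010100
Step 2: Convert to decimal: 01010100 = 84.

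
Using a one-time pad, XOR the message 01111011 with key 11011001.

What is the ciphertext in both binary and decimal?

Step 1: Write out the XOR operation bit by bit:
  Message: 01111011
  Key:     11011001
  XOR:     10100010
Step 2: Convert to decimal: 10100010 = 162.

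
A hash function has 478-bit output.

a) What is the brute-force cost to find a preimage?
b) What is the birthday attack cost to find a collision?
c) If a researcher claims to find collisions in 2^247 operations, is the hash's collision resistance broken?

Step 1: Preimage resistance requires brute-force of 2^478 operations.
Step 2: Collision resistance (birthday bound) = 2^(478/2) = 2^239.
Step 3: The claimed attack costs 2^247 operations.
Step 4: Since 2^247 >= 2^239, the claimed attack is no faster than the generic birthday attack, so this does not break collision resistance.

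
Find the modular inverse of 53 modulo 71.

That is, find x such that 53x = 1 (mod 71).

Step 1: We need x such that 53 * x = 1 (mod 71).
Step 2: Using the extended Euclidean algorithm or trial:
  53 * 67 = 3551 = 50 * 71 + 1.
Step 3: Since 3551 mod 71 = 1, the inverse is x = 67.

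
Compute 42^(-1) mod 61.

Step 1: We need x such that 42 * x = 1 (mod 61).
Step 2: Using the extended Euclidean algorithm or trial:
  42 * 16 = 672 = 11 * 61 + 1.
Step 3: Since 672 mod 61 = 1, the inverse is x = 16.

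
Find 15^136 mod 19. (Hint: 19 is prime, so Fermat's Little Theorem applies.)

Step 1: Since 19 is prime, by Fermat's Little Theorem: 15^18 = 1 (mod 19).
Step 2: Reduce exponent: 136 mod 18 = 10.
Step 3: So 15^136 = 15^10 (mod 19).
Step 4: 15^10 mod 19 = 4.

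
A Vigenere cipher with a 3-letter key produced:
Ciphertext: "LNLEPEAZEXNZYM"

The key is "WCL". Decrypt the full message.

Step 1: Key 'WCL' has length 3. Extended key: WCLWCLWCLWCLWC
Step 2: Decrypt each position:
  L(11) - W(22) = 15 = P
  N(13) - C(2) = 11 = L
  L(11) - L(11) = 0 = A
  E(4) - W(22) = 8 = I
  P(15) - C(2) = 13 = N
  E(4) - L(11) = 19 = T
  A(0) - W(22) = 4 = E
  Z(25) - C(2) = 23 = X
  E(4) - L(11) = 19 = T
  X(23) - W(22) = 1 = B
  N(13) - C(2) = 11 = L
  Z(25) - L(11) = 14 = O
  Y(24) - W(22) = 2 = C
  M(12) - C(2) = 10 = K
Plaintext: PLAINTEXTBLOCK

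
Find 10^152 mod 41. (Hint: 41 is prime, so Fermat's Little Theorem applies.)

Step 1: Since 41 is prime, by Fermat's Little Theorem: 10^40 = 1 (mod 41).
Step 2: Reduce exponent: 152 mod 40 = 32.
Step 3: So 10^152 = 10^32 (mod 41).
Step 4: 10^32 mod 41 = 18.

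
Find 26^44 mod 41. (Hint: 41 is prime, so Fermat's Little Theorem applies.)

Step 1: Since 41 is prime, by Fermat's Little Theorem: 26^40 = 1 (mod 41).
Step 2: Reduce exponent: 44 mod 40 = 4.
Step 3: So 26^44 = 26^4 (mod 41).
Step 4: 26^4 mod 41 = 31.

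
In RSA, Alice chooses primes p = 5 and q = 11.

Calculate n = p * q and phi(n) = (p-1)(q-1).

Step 1: n = p * q = 5 * 11 = 55.
Step 2: phi(n) = (p-1)(q-1) = 4 * 10 = 40.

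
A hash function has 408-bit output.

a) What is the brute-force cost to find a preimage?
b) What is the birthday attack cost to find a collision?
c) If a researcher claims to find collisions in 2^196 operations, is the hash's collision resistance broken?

Step 1: Preimage resistance requires brute-force of 2^408 operations.
Step 2: Collision resistance (birthday bound) = 2^(408/2) = 2^204.
Step 3: The claimed attack costs 2^196 operations.
Step 4: Since 2^196 < 2^204, the claimed attack beats the generic birthday bound, so collision resistance is broken.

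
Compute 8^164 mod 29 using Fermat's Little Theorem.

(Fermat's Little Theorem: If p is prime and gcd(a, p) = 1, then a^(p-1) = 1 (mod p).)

Step 1: Since 29 is prime, by Fermat's Little Theorem: 8^28 = 1 (mod 29).
Step 2: Reduce exponent: 164 mod 28 = 24.
Step 3: So 8^164 = 8^24 (mod 29).
Step 4: 8^24 mod 29 = 25.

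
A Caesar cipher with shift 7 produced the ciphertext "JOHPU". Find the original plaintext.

Step 1: Reverse the shift by subtracting 7 from each letter position.
  J (position 9) -> position (9-7) mod 26 = 2 -> C
  O (position 14) -> position (14-7) mod 26 = 7 -> H
  H (position 7) -> position (7-7) mod 26 = 0 -> A
  P (position 15) -> position (15-7) mod 26 = 8 -> I
  U (position 20) -> position (20-7) mod 26 = 13 -> N
Decrypted message: CHAIN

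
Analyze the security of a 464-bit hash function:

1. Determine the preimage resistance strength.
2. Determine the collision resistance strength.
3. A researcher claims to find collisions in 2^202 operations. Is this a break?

Step 1: Preimage resistance requires brute-force of 2^464 operations.
Step 2: Collision resistance (birthday bound) = 2^(464/2) = 2^232.
Step 3: The claimed attack costs 2^202 operations.
Step 4: Since 2^202 < 2^232, the claimed attack beats the generic birthday bound, so collision resistance is broken.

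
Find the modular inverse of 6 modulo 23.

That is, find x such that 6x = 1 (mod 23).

Step 1: We need x such that 6 * x = 1 (mod 23).
Step 2: Using the extended Euclidean algorithm or trial:
  6 * 4 = 24 = 1 * 23 + 1.
Step 3: Since 24 mod 23 = 1, the inverse is x = 4.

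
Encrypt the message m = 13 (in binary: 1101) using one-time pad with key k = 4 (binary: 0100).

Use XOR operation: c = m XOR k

Step 1: Write out the XOR operation bit by bit:
  Message: 1101
  Key:     0100
  XOR:     1001
Step 2: Convert to decimal: 1001 = 9.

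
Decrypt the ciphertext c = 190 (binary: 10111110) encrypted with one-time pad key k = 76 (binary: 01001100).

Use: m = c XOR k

Step 1: XOR ciphertext with key:
  Ciphertext: 10111110
  Key:        01001100
  XOR:        11110010
Step 2: Plaintext = 11110010 = 242 in decimal.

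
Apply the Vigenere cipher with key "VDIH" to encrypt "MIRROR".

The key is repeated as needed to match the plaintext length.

Step 1: Repeat key to match plaintext length:
  Plaintext: MIRROR
  Key:       VDIHVD
Step 2: Encrypt each letter:
  M(12) + V(21) = (12+21) mod 26 = 7 = H
  I(8) + D(3) = (8+3) mod 26 = 11 = L
  R(17) + I(8) = (17+8) mod 26 = 25 = Z
  R(17) + H(7) = (17+7) mod 26 = 24 = Y
  O(14) + V(21) = (14+21) mod 26 = 9 = J
  R(17) + D(3) = (17+3) mod 26 = 20 = U
Ciphertext: HLZYJU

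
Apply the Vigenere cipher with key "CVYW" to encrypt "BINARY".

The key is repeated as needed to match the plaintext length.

Step 1: Repeat key to match plaintext length:
  Plaintext: BINARY
  Key:       CVYWCV
Step 2: Encrypt each letter:
  B(1) + C(2) = (1+2) mod 26 = 3 = D
  I(8) + V(21) = (8+21) mod 26 = 3 = D
  N(13) + Y(24) = (13+24) mod 26 = 11 = L
  A(0) + W(22) = (0+22) mod 26 = 22 = W
  R(17) + C(2) = (17+2) mod 26 = 19 = T
  Y(24) + V(21) = (24+21) mod 26 = 19 = T
Ciphertext: DDLWTT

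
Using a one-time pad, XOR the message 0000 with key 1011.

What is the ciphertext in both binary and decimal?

Step 1: Write out the XOR operation bit by bit:
  Message: 0000
  Key:     1011
  XOR:     1011
Step 2: Convert to decimal: 1011 = 11.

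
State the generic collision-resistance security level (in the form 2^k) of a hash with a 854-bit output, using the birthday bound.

Step 1: The birthday paradox gives collision probability ~50% after sqrt(2^n) = 2^(n/2) hashes.
Step 2: For 854-bit output: 2^(854/2) = 2^427.
Step 3: Approximately 2^427 hash computations needed.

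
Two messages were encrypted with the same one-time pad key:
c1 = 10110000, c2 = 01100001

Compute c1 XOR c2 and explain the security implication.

Step 1: c1 XOR c2 = (m1 XOR k) XOR (m2 XOR k).
Step 2: By XOR associativity/commutativity: = m1 XOR m2 XOR k XOR k = m1 XOR m2.
Step 3: 10110000 XOR 01100001 = 11010001 = 209.
Step 4: The key cancels out! An attacker learns m1 XOR m2 = 209, revealing the relationship between plaintexts.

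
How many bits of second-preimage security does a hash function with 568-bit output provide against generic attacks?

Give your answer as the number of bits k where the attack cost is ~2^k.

Step 1: The hash has a 568-bit output.
Step 2: Second-preimage resistance means: given a specific input x, it should be infeasible to find a different y with h(y) = h(x).
With a 568-bit output, a generic search for a second preimage costs about 2^568 evaluations (each trial matches the fixed target with probability 2^-568).
Step 3: Security level = 568 bits.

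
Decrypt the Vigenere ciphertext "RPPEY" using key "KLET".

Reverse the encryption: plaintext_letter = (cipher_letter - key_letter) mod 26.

Step 1: Extend key: KLETK
Step 2: Decrypt each letter (c - k) mod 26:
  R(17) - K(10) = (17-10) mod 26 = 7 = H
  P(15) - L(11) = (15-11) mod 26 = 4 = E
  P(15) - E(4) = (15-4) mod 26 = 11 = L
  E(4) - T(19) = (4-19) mod 26 = 11 = L
  Y(24) - K(10) = (24-10) mod 26 = 14 = O
Plaintext: HELLO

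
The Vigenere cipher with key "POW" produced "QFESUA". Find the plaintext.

Step 1: Extend key: POWPOW
Step 2: Decrypt each letter (c - k) mod 26:
  Q(16) - P(15) = (16-15) mod 26 = 1 = B
  F(5) - O(14) = (5-14) mod 26 = 17 = R
  E(4) - W(22) = (4-22) mod 26 = 8 = I
  S(18) - P(15) = (18-15) mod 26 = 3 = D
  U(20) - O(14) = (20-14) mod 26 = 6 = G
  A(0) - W(22) = (0-22) mod 26 = 4 = E
Plaintext: BRIDGE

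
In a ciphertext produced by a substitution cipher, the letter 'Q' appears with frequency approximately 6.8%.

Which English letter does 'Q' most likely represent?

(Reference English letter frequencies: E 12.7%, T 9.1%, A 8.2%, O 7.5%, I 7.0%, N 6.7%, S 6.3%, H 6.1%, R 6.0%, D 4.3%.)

Step 1: The observed frequency is 6.8%.
Step 2: Compare with English frequencies:
  E: 12.7% (difference: 5.9%)
  T: 9.1% (difference: 2.3%)
  A: 8.2% (difference: 1.4%)
  O: 7.5% (difference: 0.7%)
  I: 7.0% (difference: 0.2%)
  N: 6.7% (difference: 0.1%) <-- closest
  S: 6.3% (difference: 0.5%)
  H: 6.1% (difference: 0.7%)
  R: 6.0% (difference: 0.8%)
  D: 4.3% (difference: 2.5%)
Step 3: 'Q' most likely represents 'N' (frequency 6.7%).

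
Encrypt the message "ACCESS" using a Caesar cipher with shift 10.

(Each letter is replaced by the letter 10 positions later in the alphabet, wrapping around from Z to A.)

Step 1: For each letter, shift forward by 10 positions (mod 26).
  A (position 0) -> position (0+10) mod 26 = 10 -> K
  C (position 2) -> position (2+10) mod 26 = 12 -> M
  C (position 2) -> position (2+10) mod 26 = 12 -> M
  E (position 4) -> position (4+10) mod 26 = 14 -> O
  S (position 18) -> position (18+10) mod 26 = 2 -> C
  S (position 18) -> position (18+10) mod 26 = 2 -> C
Result: KMMOCC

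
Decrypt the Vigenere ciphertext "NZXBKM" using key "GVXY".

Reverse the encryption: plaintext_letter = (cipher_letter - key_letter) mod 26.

Step 1: Extend key: GVXYGV
Step 2: Decrypt each letter (c - k) mod 26:
  N(13) - G(6) = (13-6) mod 26 = 7 = H
  Z(25) - V(21) = (25-21) mod 26 = 4 = E
  X(23) - X(23) = (23-23) mod 26 = 0 = A
  B(1) - Y(24) = (1-24) mod 26 = 3 = D
  K(10) - G(6) = (10-6) mod 26 = 4 = E
  M(12) - V(21) = (12-21) mod 26 = 17 = R
Plaintext: HEADER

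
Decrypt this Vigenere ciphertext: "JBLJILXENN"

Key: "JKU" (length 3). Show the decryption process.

Step 1: Key 'JKU' has length 3. Extended key: JKUJKUJKUJ
Step 2: Decrypt each position:
  J(9) - J(9) = 0 = A
  B(1) - K(10) = 17 = R
  L(11) - U(20) = 17 = R
  J(9) - J(9) = 0 = A
  I(8) - K(10) = 24 = Y
  L(11) - U(20) = 17 = R
  X(23) - J(9) = 14 = O
  E(4) - K(10) = 20 = U
  N(13) - U(20) = 19 = T
  N(13) - J(9) = 4 = E
Plaintext: ARRAYROUTE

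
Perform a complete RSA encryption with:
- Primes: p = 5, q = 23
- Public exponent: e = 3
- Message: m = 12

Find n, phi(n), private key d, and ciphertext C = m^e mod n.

Step 1: n = 5 * 23 = 115.
Step 2: phi(n) = (5-1)(23-1) = 4 * 22 = 88.
Step 3: Find d = 3^(-1) mod 88 = 59.
  Verify: 3 * 59 = 177 = 1 (mod 88).
Step 4: C = 12^3 mod 115 = 3.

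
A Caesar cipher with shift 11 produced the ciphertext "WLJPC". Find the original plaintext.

Step 1: Reverse the shift by subtracting 11 from each letter position.
  W (position 22) -> position (22-11) mod 26 = 11 -> L
  L (position 11) -> position (11-11) mod 26 = 0 -> A
  J (position 9) -> position (9-11) mod 26 = 24 -> Y
  P (position 15) -> position (15-11) mod 26 = 4 -> E
  C (position 2) -> position (2-11) mod 26 = 17 -> R
Decrypted message: LAYER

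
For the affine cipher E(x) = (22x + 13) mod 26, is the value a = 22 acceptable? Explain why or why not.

Step 1: Compute gcd(22, 26).
Step 2: gcd(22, 26) = 2.
Since gcd = 2 != 1, 22 shares a common factor with 26, so it cannot be used.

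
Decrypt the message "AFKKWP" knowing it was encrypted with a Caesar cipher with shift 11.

Step 1: Reverse the shift by subtracting 11 from each letter position.
  A (position 0) -> position (0-11) mod 26 = 15 -> P
  F (position 5) -> position (5-11) mod 26 = 20 -> U
  K (position 10) -> position (10-11) mod 26 = 25 -> Z
  K (position 10) -> position (10-11) mod 26 = 25 -> Z
  W (position 22) -> position (22-11) mod 26 = 11 -> L
  P (position 15) -> position (15-11) mod 26 = 4 -> E
Decrypted message: PUZZLE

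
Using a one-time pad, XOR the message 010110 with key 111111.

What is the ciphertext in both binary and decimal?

Step 1: Write out the XOR operation bit by bit:
  Message: 010110
  Key:     111111
  XOR:     101001
Step 2: Convert to decimal: 101001 = 41.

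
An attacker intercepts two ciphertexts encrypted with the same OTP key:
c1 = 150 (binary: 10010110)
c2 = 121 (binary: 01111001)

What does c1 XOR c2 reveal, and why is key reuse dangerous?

Step 1: c1 XOR c2 = (m1 XOR k) XOR (m2 XOR k).
Step 2: By XOR associativity/commutativity: = m1 XOR m2 XOR k XOR k = m1 XOR m2.
Step 3: 10010110 XOR 01111001 = 11101111 = 239.
Step 4: The key cancels out! An attacker learns m1 XOR m2 = 239, revealing the relationship between plaintexts.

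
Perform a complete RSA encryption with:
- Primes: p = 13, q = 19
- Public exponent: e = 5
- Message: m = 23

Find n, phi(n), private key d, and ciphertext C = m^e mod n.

Step 1: n = 13 * 19 = 247.
Step 2: phi(n) = (13-1)(19-1) = 12 * 18 = 216.
Step 3: Find d = 5^(-1) mod 216 = 173.
  Verify: 5 * 173 = 865 = 1 (mod 216).
Step 4: C = 23^5 mod 247 = 17.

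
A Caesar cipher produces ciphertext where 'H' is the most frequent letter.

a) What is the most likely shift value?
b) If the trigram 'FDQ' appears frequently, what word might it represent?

Step 1: In English, 'E' is the most frequent letter (12.7%).
Step 2: The most frequent ciphertext letter is 'H' (position 7).
Step 3: Shift = (7 - 4) mod 26 = 3.
Step 4: Decrypt 'FDQ' by shifting back 3:
  F -> C
  D -> A
  Q -> N
Step 5: 'FDQ' decrypts to 'CAN'.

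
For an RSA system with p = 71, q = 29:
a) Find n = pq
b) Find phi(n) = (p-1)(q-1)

Step 1: n = p * q = 71 * 29 = 2059.
Step 2: phi(n) = (p-1)(q-1) = 70 * 28 = 1960.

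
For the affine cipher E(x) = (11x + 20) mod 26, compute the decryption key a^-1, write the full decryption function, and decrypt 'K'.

Step 1: Find a^-1, the modular inverse of 11 mod 26.
Step 2: We need 11 * a^-1 = 1 (mod 26).
Step 3: 11 * 19 = 209 = 8 * 26 + 1, so a^-1 = 19.
Step 4: D(y) = 19(y - 20) mod 26.
Step 5: Apply to 'K' (y = 10): D(10) = 19 * (10 - 20) mod 26 = 19 * -10 mod 26 = 18 -> 'S'.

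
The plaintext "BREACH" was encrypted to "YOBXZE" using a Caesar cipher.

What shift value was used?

Step 1: Compare first letters: B (position 1) -> Y (position 24).
Step 2: Shift = (24 - 1) mod 26 = 23.
The shift value is 23.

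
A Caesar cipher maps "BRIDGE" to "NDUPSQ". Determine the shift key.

Step 1: Compare first letters: B (position 1) -> N (position 13).
Step 2: Shift = (13 - 1) mod 26 = 12.
The shift value is 12.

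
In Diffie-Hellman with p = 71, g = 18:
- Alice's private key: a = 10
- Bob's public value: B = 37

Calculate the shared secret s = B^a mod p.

Step 1: s = B^a mod p = 37^10 mod 71.
  37^1 mod 71 = 37
  37^2 mod 71 = (37 * 37) mod 71 = 20
  37^3 mod 71 = (20 * 37) mod 71 = 30
  37^4 mod 71 = (30 * 37) mod 71 = 45
  37^5 mod 71 = (45 * 37) mod 71 = 32
  37^6 mod 71 = (32 * 37) mod 71 = 48
  37^7 mod 71 = (48 * 37) mod 71 = 1
  37^8 mod 71 = (1 * 37) mod 71 = 37
  37^9 mod 71 = (37 * 37) mod 71 = 20
  37^10 mod 71 = (20 * 37) mod 71 = 30
Result: shared secret = 30.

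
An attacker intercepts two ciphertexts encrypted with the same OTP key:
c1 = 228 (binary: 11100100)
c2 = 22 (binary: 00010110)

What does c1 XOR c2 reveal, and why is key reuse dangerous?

Step 1: c1 XOR c2 = (m1 XOR k) XOR (m2 XOR k).
Step 2: By XOR associativity/commutativity: = m1 XOR m2 XOR k XOR k = m1 XOR m2.
Step 3: 11100100 XOR 00010110 = 11110010 = 242.
Step 4: The key cancels out! An attacker learns m1 XOR m2 = 242, revealing the relationship between plaintexts.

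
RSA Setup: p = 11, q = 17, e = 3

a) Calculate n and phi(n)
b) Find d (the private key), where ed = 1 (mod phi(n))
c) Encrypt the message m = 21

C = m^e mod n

Step 1: n = 11 * 17 = 187.
Step 2: phi(n) = (11-1)(17-1) = 10 * 16 = 160.
Step 3: Find d = 3^(-1) mod 160 = 107.
  Verify: 3 * 107 = 321 = 1 (mod 160).
Step 4: C = 21^3 mod 187 = 98.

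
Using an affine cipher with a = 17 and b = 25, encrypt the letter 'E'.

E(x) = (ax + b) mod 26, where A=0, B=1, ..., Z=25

Step 1: Convert 'E' to number: x = 4.
Step 2: E(4) = (17 * 4 + 25) mod 26 = 93 mod 26 = 15.
Step 3: Convert 15 back to letter: P.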